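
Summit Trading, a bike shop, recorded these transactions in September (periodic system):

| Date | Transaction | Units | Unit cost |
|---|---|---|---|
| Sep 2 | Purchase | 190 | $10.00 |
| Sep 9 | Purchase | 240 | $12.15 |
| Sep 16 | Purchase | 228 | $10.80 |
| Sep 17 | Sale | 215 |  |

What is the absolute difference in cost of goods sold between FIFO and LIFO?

FIFO COGS: 190 @ $10.00 + 25 @ $12.15 = $2,203.75
LIFO COGS: 215 @ $10.80 = $2,322.00
Difference = |$2,203.75 − $2,322.00| = $118.25

$118.25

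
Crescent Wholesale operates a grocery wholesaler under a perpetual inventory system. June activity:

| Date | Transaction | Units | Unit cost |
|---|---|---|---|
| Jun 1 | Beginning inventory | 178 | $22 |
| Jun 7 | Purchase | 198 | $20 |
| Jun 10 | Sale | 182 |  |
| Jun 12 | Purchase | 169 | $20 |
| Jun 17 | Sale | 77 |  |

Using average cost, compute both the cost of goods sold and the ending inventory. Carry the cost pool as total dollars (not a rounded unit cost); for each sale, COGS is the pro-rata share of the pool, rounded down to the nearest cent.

COGS = $5,391.27; ending inventory = $5,864.73

After Jun 1: 178 on hand, pool $3,916.00 (≈ $22.0000 each)
After Jun 7: 376 on hand, pool $7,876.00 (≈ $20.9468 each)
Jun 10, sell 182: 182/376 × $7,876.00 → $3,812.31
After Jun 12: 363 on hand, pool $7,443.69 (≈ $20.5060 each)
Jun 17, sell 77: 77/363 × $7,443.69 → $1,578.96
Total COGS = $3,812.31 + $1,578.96 = $5,391.27
Ending inventory (cost pool remaining) = $5,864.73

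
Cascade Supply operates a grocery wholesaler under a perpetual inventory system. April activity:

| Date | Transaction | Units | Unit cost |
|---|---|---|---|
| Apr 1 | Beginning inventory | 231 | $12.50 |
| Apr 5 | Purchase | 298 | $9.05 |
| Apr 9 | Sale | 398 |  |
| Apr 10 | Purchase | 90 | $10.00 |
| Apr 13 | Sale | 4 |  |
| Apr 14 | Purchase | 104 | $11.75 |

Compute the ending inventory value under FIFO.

Apr 9, 398 sold [FIFO — oldest first]: 231 @ $12.50 + 167 @ $9.05 = $4,398.85
Apr 13, 4 sold [FIFO — oldest first]: 4 @ $9.05 = $36.20
Total COGS = $4,398.85 + $36.20 = $4,435.05
Ending inventory: 127 @ $9.05 + 90 @ $10.00 + 104 @ $11.75 = $3,271.35

Ending inventory = $3,271.35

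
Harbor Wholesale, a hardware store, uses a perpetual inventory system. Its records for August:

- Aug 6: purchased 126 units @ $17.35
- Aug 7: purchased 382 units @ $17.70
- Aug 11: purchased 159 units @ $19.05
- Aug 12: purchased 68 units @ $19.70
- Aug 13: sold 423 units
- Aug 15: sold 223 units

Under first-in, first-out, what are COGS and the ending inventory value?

Aug 13, 423 sold [FIFO — oldest first]: 126 @ $17.35 + 297 @ $17.70 = $7,443.00
Aug 15, 223 sold [FIFO — oldest first]: 85 @ $17.70 + 138 @ $19.05 = $4,133.40
Total COGS = $7,443.00 + $4,133.40 = $11,576.40
Ending inventory: 21 @ $19.05 + 68 @ $19.70 = $1,739.65

COGS = $11,576.40; ending inventory = $1,739.65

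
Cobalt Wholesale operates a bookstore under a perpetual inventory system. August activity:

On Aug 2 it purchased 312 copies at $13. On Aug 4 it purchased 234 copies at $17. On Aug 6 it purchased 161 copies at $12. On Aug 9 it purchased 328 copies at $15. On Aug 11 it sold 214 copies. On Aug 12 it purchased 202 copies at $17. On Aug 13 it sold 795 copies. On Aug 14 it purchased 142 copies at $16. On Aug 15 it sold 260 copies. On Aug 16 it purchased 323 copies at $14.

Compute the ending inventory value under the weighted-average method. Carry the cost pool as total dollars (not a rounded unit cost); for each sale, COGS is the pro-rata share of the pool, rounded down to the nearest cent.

Ending inventory = $6,207.41

After Aug 2: 312 on hand, pool $4,056.00 (≈ $13.0000 each)
After Aug 4: 546 on hand, pool $8,034.00 (≈ $14.7143 each)
After Aug 6: 707 on hand, pool $9,966.00 (≈ $14.0962 each)
After Aug 9: 1035 on hand, pool $14,886.00 (≈ $14.3826 each)
Aug 11, sell 214: 214/1035 × $14,886.00 → $3,077.87
After Aug 12: 1023 on hand, pool $15,242.13 (≈ $14.8994 each)
Aug 13, sell 795: 795/1023 × $15,242.13 → $11,845.05
After Aug 14: 370 on hand, pool $5,669.08 (≈ $15.3218 each)
Aug 15, sell 260: 260/370 × $5,669.08 → $3,983.67
After Aug 16: 433 on hand, pool $6,207.41 (≈ $14.3358 each)
Total COGS = $3,077.87 + $11,845.05 + $3,983.67 = $18,906.59
Ending inventory (cost pool remaining) = $6,207.41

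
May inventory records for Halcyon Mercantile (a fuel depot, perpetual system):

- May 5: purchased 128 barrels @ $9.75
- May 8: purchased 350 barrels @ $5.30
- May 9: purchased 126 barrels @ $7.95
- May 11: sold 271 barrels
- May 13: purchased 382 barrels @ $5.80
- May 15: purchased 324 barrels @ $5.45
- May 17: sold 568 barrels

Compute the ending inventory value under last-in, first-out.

May 11, 271 sold [LIFO — newest first]: 126 @ $7.95 + 145 @ $5.30 = $1,770.20
May 17, 568 sold [LIFO — newest first]: 324 @ $5.45 + 244 @ $5.80 = $3,181.00
Total COGS = $1,770.20 + $3,181.00 = $4,951.20
Ending inventory: 128 @ $9.75 + 205 @ $5.30 + 138 @ $5.80 = $3,134.90

Ending inventory = $3,134.90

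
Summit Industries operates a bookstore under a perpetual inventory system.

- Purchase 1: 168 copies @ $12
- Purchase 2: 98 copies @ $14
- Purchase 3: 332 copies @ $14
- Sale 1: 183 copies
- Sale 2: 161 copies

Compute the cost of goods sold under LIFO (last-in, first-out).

Sale 1 (183) [LIFO — newest first]: 183 @ $14 = $2,562
Sale 2 (161) [LIFO — newest first]: 149 @ $14 + 12 @ $14 = $2,254
Total COGS = $2,562 + $2,254 = $4,816
Ending inventory: 168 @ $12 + 86 @ $14 = $3,220

COGS = $4,816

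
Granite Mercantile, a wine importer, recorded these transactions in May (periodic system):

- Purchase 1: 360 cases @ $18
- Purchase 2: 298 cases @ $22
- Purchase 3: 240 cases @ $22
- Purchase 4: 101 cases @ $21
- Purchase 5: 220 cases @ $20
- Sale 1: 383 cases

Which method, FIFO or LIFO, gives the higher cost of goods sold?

FIFO COGS: 360 @ $18 + 23 @ $22 = $6,986
LIFO COGS: 220 @ $20 + 101 @ $21 + 62 @ $22 = $7,885

LIFO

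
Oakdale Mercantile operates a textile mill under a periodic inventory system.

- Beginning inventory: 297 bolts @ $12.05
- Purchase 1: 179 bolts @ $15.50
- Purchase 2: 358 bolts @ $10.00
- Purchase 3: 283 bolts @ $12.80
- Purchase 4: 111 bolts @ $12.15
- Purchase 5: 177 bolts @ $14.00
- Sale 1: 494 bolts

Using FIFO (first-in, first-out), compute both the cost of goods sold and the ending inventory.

Sale 1 (494) [FIFO — oldest first]: 297 @ $12.05 + 179 @ $15.50 + 18 @ $10.00 = $6,533.35
Ending inventory: 340 @ $10.00 + 283 @ $12.80 + 111 @ $12.15 + 177 @ $14.00 = $10,849.05

COGS = $6,533.35; ending inventory = $10,849.05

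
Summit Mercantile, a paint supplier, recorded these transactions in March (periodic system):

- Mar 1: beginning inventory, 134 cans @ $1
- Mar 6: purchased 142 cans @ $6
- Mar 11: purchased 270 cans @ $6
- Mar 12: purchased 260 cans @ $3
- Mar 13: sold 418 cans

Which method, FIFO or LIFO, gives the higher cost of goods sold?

FIFO

FIFO COGS: 134 @ $1 + 142 @ $6 + 142 @ $6 = $1,838
LIFO COGS: 260 @ $3 + 158 @ $6 = $1,728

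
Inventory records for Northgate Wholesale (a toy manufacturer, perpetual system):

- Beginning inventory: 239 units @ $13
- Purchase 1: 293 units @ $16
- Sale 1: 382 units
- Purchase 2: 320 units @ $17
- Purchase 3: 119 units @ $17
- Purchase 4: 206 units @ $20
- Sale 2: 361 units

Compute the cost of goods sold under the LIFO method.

Sale 1 (382) [LIFO — newest first]: 293 @ $16 + 89 @ $13 = $5,845
Sale 2 (361) [LIFO — newest first]: 206 @ $20 + 119 @ $17 + 36 @ $17 = $6,755
Total COGS = $5,845 + $6,755 = $12,600
Ending inventory: 150 @ $13 + 284 @ $17 = $6,778

COGS = $12,600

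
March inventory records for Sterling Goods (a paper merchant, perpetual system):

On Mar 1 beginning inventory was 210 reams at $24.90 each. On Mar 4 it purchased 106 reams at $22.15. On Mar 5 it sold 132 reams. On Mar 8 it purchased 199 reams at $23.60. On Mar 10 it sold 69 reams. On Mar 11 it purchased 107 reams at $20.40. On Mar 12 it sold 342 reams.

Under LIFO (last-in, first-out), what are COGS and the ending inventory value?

COGS = $12,489.00; ending inventory = $1,967.10

Mar 5, 132 sold [LIFO — newest first]: 106 @ $22.15 + 26 @ $24.90 = $2,995.30
Mar 10, 69 sold [LIFO — newest first]: 69 @ $23.60 = $1,628.40
Mar 12, 342 sold [LIFO — newest first]: 107 @ $20.40 + 130 @ $23.60 + 105 @ $24.90 = $7,865.30
Total COGS = $2,995.30 + $1,628.40 + $7,865.30 = $12,489.00
Ending inventory: 79 @ $24.90 = $1,967.10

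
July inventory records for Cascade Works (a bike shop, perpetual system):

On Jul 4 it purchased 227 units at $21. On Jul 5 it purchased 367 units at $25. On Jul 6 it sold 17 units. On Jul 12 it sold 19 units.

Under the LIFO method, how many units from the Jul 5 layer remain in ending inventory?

331

Jul 6, 17 sold [LIFO — newest first]: 17 @ $25 = $425
Jul 12, 19 sold [LIFO — newest first]: 19 @ $25 = $475
Total COGS = $425 + $475 = $900
Ending inventory: 227 @ $21 + 331 @ $25 = $13,042
Check: goods available $13,942 = COGS $900 + ending $13,042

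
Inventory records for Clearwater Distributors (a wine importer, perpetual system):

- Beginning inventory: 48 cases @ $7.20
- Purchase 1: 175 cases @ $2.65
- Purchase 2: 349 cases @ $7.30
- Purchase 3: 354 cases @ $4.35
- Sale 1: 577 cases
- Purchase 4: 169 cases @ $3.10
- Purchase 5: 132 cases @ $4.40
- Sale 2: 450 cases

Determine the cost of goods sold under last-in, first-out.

COGS = $5,253.25

Sale 1 (577) [LIFO — newest first]: 354 @ $4.35 + 223 @ $7.30 = $3,167.80
Sale 2 (450) [LIFO — newest first]: 132 @ $4.40 + 169 @ $3.10 + 126 @ $7.30 + 23 @ $2.65 = $2,085.45
Total COGS = $3,167.80 + $2,085.45 = $5,253.25
Ending inventory: 48 @ $7.20 + 152 @ $2.65 = $748.40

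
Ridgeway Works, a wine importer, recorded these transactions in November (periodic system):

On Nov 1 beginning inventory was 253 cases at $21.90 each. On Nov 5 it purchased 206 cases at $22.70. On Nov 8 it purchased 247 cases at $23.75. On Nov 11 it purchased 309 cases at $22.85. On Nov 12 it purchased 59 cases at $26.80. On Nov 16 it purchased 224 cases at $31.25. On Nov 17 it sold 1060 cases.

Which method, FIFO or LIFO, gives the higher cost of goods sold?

FIFO COGS: 253 @ $21.90 + 206 @ $22.70 + 247 @ $23.75 + 309 @ $22.85 + 45 @ $26.80 = $24,349.80
LIFO COGS: 224 @ $31.25 + 59 @ $26.80 + 309 @ $22.85 + 247 @ $23.75 + 206 @ $22.70 + 15 @ $21.90 = $26,512.80

LIFO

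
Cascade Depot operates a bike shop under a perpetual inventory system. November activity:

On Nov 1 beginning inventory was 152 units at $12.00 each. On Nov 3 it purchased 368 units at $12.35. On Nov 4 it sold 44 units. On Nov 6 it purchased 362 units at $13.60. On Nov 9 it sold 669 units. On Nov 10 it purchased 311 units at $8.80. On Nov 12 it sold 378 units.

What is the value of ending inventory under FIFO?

Nov 4, 44 sold [FIFO — oldest first]: 44 @ $12.00 = $528.00
Nov 9, 669 sold [FIFO — oldest first]: 108 @ $12.00 + 368 @ $12.35 + 193 @ $13.60 = $8,465.60
Nov 12, 378 sold [FIFO — oldest first]: 169 @ $13.60 + 209 @ $8.80 = $4,137.60
Total COGS = $528.00 + $8,465.60 + $4,137.60 = $13,131.20
Ending inventory: 102 @ $8.80 = $897.60

Ending inventory = $897.60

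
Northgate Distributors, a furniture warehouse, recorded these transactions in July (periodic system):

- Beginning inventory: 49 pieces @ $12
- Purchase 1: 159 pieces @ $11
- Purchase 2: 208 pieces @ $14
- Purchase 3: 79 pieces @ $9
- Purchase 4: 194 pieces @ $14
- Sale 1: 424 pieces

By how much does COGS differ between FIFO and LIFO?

FIFO COGS: 49 @ $12 + 159 @ $11 + 208 @ $14 + 8 @ $9 = $5,321
LIFO COGS: 194 @ $14 + 79 @ $9 + 151 @ $14 = $5,541
Difference = |$5,321 − $5,541| = $220

$220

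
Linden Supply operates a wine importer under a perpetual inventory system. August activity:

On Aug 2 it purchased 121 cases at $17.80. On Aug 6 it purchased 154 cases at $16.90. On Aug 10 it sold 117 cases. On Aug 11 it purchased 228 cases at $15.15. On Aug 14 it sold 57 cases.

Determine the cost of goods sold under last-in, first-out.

COGS = $2,840.85

Aug 10, 117 sold [LIFO — newest first]: 117 @ $16.90 = $1,977.30
Aug 14, 57 sold [LIFO — newest first]: 57 @ $15.15 = $863.55
Total COGS = $1,977.30 + $863.55 = $2,840.85
Ending inventory: 121 @ $17.80 + 37 @ $16.90 + 171 @ $15.15 = $5,369.75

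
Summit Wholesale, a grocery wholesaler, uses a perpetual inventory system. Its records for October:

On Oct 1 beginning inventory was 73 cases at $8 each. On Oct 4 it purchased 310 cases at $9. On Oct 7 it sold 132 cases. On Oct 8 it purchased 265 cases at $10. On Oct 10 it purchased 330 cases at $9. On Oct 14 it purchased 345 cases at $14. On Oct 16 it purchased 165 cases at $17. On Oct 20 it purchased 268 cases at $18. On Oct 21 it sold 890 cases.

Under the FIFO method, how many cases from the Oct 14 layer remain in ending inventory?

Oct 7, 132 sold [FIFO — oldest first]: 73 @ $8 + 59 @ $9 = $1,115
Oct 21, 890 sold [FIFO — oldest first]: 251 @ $9 + 265 @ $10 + 330 @ $9 + 44 @ $14 = $8,495
Total COGS = $1,115 + $8,495 = $9,610
Ending inventory: 301 @ $14 + 165 @ $17 + 268 @ $18 = $11,843

301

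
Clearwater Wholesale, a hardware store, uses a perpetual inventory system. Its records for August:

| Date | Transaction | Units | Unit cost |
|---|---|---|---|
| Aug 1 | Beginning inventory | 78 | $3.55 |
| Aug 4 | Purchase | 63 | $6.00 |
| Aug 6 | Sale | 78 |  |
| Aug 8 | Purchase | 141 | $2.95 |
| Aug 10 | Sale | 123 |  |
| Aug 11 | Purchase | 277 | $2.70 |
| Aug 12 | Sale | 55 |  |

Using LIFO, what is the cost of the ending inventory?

Ending inventory = $876.15

Aug 6, 78 sold [LIFO — newest first]: 63 @ $6.00 + 15 @ $3.55 = $431.25
Aug 10, 123 sold [LIFO — newest first]: 123 @ $2.95 = $362.85
Aug 12, 55 sold [LIFO — newest first]: 55 @ $2.70 = $148.50
Total COGS = $431.25 + $362.85 + $148.50 = $942.60
Ending inventory: 63 @ $3.55 + 18 @ $2.95 + 222 @ $2.70 = $876.15
Check: goods available $1,818.75 = COGS $942.60 + ending $876.15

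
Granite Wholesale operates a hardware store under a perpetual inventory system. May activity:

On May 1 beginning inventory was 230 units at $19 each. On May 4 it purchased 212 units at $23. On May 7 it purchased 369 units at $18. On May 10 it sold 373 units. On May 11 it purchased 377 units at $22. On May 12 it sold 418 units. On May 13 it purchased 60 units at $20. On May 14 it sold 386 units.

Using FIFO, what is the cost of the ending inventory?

May 10, 373 sold [FIFO — oldest first]: 230 @ $19 + 143 @ $23 = $7,659
May 12, 418 sold [FIFO — oldest first]: 69 @ $23 + 349 @ $18 = $7,869
May 14, 386 sold [FIFO — oldest first]: 20 @ $18 + 366 @ $22 = $8,412
Total COGS = $7,659 + $7,869 + $8,412 = $23,940
Ending inventory: 11 @ $22 + 60 @ $20 = $1,442
Check: goods available $25,382 = COGS $23,940 + ending $1,442

Ending inventory = $1,442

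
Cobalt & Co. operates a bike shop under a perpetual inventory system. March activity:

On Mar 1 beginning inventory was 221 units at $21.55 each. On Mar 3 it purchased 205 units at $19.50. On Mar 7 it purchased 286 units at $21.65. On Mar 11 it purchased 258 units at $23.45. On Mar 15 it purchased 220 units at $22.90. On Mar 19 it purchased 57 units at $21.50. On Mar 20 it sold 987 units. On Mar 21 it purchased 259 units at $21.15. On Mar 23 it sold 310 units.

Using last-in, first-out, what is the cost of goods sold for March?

COGS = $28,239.45

Mar 20, 987 sold [LIFO — newest first]: 57 @ $21.50 + 220 @ $22.90 + 258 @ $23.45 + 286 @ $21.65 + 166 @ $19.50 = $21,742.50
Mar 23, 310 sold [LIFO — newest first]: 259 @ $21.15 + 39 @ $19.50 + 12 @ $21.55 = $6,496.95
Total COGS = $21,742.50 + $6,496.95 = $28,239.45
Ending inventory: 209 @ $21.55 = $4,503.95
Check: goods available $32,743.40 = COGS $28,239.45 + ending $4,503.95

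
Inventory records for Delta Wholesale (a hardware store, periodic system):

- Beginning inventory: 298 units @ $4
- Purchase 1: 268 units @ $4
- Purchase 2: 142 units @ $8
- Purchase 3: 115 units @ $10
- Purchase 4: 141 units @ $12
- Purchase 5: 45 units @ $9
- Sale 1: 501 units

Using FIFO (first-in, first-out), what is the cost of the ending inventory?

Ending inventory = $4,643

Sale 1 (501) [FIFO — oldest first]: 298 @ $4 + 203 @ $4 = $2,004
Ending inventory: 65 @ $4 + 142 @ $8 + 115 @ $10 + 141 @ $12 + 45 @ $9 = $4,643
Check: goods available $6,647 = COGS $2,004 + ending $4,643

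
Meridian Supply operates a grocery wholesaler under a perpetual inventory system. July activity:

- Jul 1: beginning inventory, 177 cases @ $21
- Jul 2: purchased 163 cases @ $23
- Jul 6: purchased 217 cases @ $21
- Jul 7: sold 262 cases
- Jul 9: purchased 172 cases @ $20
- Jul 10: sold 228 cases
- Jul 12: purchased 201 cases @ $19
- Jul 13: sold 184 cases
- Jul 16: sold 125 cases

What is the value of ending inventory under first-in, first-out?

Ending inventory = $2,489

Jul 7, 262 sold [FIFO — oldest first]: 177 @ $21 + 85 @ $23 = $5,672
Jul 10, 228 sold [FIFO — oldest first]: 78 @ $23 + 150 @ $21 = $4,944
Jul 13, 184 sold [FIFO — oldest first]: 67 @ $21 + 117 @ $20 = $3,747
Jul 16, 125 sold [FIFO — oldest first]: 55 @ $20 + 70 @ $19 = $2,430
Total COGS = $5,672 + $4,944 + $3,747 + $2,430 = $16,793
Ending inventory: 131 @ $19 = $2,489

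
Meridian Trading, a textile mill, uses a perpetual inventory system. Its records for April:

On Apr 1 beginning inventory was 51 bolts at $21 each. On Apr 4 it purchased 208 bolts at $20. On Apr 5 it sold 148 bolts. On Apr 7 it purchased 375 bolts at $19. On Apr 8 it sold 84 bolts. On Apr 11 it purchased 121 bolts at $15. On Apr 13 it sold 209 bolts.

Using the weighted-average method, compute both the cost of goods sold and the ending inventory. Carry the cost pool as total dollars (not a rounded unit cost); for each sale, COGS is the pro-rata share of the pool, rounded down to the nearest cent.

COGS = $8,429.60; ending inventory = $5,741.40

After Apr 1: 51 on hand, pool $1,071.00 (≈ $21.0000 each)
After Apr 4: 259 on hand, pool $5,231.00 (≈ $20.1969 each)
Apr 5, sell 148: 148/259 × $5,231.00 → $2,989.14
After Apr 7: 486 on hand, pool $9,366.86 (≈ $19.2734 each)
Apr 8, sell 84: 84/486 × $9,366.86 → $1,618.96
After Apr 11: 523 on hand, pool $9,562.90 (≈ $18.2847 each)
Apr 13, sell 209: 209/523 × $9,562.90 → $3,821.50
Total COGS = $2,989.14 + $1,618.96 + $3,821.50 = $8,429.60
Ending inventory (cost pool remaining) = $5,741.40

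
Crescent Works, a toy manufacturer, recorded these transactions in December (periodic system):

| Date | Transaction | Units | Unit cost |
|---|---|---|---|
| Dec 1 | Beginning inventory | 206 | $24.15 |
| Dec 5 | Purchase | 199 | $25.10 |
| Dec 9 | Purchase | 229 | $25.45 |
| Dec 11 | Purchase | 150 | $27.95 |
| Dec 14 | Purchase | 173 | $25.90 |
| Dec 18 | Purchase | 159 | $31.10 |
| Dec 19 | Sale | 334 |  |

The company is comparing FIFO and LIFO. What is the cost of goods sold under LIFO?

FIFO COGS: 206 @ $24.15 + 128 @ $25.10 = $8,187.70
LIFO COGS: 159 @ $31.10 + 173 @ $25.90 + 2 @ $27.95 = $9,481.50

COGS = $9,481.50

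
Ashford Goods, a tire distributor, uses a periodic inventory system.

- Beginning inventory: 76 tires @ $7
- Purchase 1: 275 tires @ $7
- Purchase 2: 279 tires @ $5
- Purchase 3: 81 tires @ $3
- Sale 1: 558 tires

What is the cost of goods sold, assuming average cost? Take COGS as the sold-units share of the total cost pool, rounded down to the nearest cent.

Sale 1, sell 558: 558/711 × $4,095.00 → $3,213.79
Ending inventory (cost pool remaining) = $881.21

COGS = $3,213.79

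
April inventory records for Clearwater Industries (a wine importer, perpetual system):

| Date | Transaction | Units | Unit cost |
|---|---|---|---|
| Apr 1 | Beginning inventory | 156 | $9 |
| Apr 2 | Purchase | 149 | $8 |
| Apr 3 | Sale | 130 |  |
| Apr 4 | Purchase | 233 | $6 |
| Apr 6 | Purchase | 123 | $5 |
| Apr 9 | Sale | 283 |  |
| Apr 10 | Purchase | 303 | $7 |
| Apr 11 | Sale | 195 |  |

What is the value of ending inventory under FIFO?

Apr 3, 130 sold [FIFO — oldest first]: 130 @ $9 = $1,170
Apr 9, 283 sold [FIFO — oldest first]: 26 @ $9 + 149 @ $8 + 108 @ $6 = $2,074
Apr 11, 195 sold [FIFO — oldest first]: 125 @ $6 + 70 @ $5 = $1,100
Total COGS = $1,170 + $2,074 + $1,100 = $4,344
Ending inventory: 53 @ $5 + 303 @ $7 = $2,386

Ending inventory = $2,386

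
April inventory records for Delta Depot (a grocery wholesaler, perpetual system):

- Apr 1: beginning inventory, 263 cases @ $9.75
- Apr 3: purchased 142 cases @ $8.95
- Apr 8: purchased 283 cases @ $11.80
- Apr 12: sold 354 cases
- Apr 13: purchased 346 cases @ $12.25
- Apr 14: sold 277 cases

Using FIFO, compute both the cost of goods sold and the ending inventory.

COGS = $6,501.95; ending inventory = $4,911.10

Apr 12, 354 sold [FIFO — oldest first]: 263 @ $9.75 + 91 @ $8.95 = $3,378.70
Apr 14, 277 sold [FIFO — oldest first]: 51 @ $8.95 + 226 @ $11.80 = $3,123.25
Total COGS = $3,378.70 + $3,123.25 = $6,501.95
Ending inventory: 57 @ $11.80 + 346 @ $12.25 = $4,911.10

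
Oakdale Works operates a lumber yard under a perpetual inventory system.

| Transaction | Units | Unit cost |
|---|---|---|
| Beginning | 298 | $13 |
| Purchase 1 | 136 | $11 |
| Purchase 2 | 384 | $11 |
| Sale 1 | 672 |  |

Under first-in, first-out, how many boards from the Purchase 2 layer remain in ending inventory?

Sale 1 (672) [FIFO — oldest first]: 298 @ $13 + 136 @ $11 + 238 @ $11 = $7,988
Ending inventory: 146 @ $11 = $1,606
Check: goods available $9,594 = COGS $7,988 + ending $1,606

146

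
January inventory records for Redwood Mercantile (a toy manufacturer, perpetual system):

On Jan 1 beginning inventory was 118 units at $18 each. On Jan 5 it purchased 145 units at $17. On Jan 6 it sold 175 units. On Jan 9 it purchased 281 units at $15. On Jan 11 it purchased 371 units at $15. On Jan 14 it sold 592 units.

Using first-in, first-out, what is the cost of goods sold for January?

COGS = $12,149

Jan 6, 175 sold [FIFO — oldest first]: 118 @ $18 + 57 @ $17 = $3,093
Jan 14, 592 sold [FIFO — oldest first]: 88 @ $17 + 281 @ $15 + 223 @ $15 = $9,056
Total COGS = $3,093 + $9,056 = $12,149
Ending inventory: 148 @ $15 = $2,220
Check: goods available $14,369 = COGS $12,149 + ending $2,220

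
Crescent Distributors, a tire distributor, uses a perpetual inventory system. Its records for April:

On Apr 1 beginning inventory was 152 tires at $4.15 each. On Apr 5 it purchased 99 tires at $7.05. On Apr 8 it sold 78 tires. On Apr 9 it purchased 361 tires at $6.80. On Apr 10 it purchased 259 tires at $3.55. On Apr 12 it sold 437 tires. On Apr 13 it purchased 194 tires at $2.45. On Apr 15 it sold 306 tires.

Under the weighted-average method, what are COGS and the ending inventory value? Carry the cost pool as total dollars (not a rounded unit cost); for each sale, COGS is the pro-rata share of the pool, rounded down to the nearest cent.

After Apr 1: 152 on hand, pool $630.80 (≈ $4.1500 each)
After Apr 5: 251 on hand, pool $1,328.75 (≈ $5.2938 each)
Apr 8, sell 78: 78/251 × $1,328.75 → $412.91
After Apr 9: 534 on hand, pool $3,370.64 (≈ $6.3121 each)
After Apr 10: 793 on hand, pool $4,290.09 (≈ $5.4099 each)
Apr 12, sell 437: 437/793 × $4,290.09 → $2,364.14
After Apr 13: 550 on hand, pool $2,401.25 (≈ $4.3659 each)
Apr 15, sell 306: 306/550 × $2,401.25 → $1,335.96
Total COGS = $412.91 + $2,364.14 + $1,335.96 = $4,113.01
Ending inventory (cost pool remaining) = $1,065.29
Check: goods available $5,178.30 = COGS $4,113.01 + ending $1,065.29

COGS = $4,113.01; ending inventory = $1,065.29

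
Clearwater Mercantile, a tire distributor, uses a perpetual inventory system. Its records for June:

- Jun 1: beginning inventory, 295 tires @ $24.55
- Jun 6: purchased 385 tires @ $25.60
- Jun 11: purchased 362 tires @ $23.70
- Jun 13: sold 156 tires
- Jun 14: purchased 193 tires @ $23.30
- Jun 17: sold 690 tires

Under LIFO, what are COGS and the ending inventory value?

COGS = $20,525.90; ending inventory = $9,648.65

Jun 13, 156 sold [LIFO — newest first]: 156 @ $23.70 = $3,697.20
Jun 17, 690 sold [LIFO — newest first]: 193 @ $23.30 + 206 @ $23.70 + 291 @ $25.60 = $16,828.70
Total COGS = $3,697.20 + $16,828.70 = $20,525.90
Ending inventory: 295 @ $24.55 + 94 @ $25.60 = $9,648.65
Check: goods available $30,174.55 = COGS $20,525.90 + ending $9,648.65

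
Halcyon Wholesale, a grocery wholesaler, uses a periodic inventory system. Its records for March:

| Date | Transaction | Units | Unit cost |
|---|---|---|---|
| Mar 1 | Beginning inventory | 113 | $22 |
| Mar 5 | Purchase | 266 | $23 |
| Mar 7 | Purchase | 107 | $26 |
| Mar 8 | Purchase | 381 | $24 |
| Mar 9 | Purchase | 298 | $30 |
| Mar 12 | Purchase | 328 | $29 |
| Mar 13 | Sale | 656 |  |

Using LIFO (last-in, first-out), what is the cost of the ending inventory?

Ending inventory = $19,810

Mar 13, 656 sold [LIFO — newest first]: 328 @ $29 + 298 @ $30 + 30 @ $24 = $19,172
Ending inventory: 113 @ $22 + 266 @ $23 + 107 @ $26 + 351 @ $24 = $19,810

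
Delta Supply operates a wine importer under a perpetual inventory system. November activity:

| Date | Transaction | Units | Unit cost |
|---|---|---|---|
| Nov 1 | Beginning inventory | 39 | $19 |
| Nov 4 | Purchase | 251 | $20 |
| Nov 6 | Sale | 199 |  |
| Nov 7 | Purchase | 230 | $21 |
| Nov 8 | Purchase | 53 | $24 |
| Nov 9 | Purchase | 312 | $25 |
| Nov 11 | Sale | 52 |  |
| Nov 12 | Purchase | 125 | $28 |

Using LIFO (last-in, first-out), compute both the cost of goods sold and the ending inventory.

Nov 6, 199 sold [LIFO — newest first]: 199 @ $20 = $3,980
Nov 11, 52 sold [LIFO — newest first]: 52 @ $25 = $1,300
Total COGS = $3,980 + $1,300 = $5,280
Ending inventory: 39 @ $19 + 52 @ $20 + 230 @ $21 + 53 @ $24 + 260 @ $25 + 125 @ $28 = $17,883

COGS = $5,280; ending inventory = $17,883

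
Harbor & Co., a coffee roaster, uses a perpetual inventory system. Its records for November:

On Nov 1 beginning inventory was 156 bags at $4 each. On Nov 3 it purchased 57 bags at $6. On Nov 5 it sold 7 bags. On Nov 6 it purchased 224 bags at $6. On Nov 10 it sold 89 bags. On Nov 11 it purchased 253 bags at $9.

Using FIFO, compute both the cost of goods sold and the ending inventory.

COGS = $384; ending inventory = $4,203

Nov 5, 7 sold [FIFO — oldest first]: 7 @ $4 = $28
Nov 10, 89 sold [FIFO — oldest first]: 89 @ $4 = $356
Total COGS = $28 + $356 = $384
Ending inventory: 60 @ $4 + 57 @ $6 + 224 @ $6 + 253 @ $9 = $4,203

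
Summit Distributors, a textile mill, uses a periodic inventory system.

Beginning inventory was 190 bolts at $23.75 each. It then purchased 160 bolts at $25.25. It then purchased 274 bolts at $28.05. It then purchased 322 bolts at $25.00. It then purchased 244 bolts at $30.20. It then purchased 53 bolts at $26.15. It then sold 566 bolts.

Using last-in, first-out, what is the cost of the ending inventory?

Sale 1 (566) [LIFO — newest first]: 53 @ $26.15 + 244 @ $30.20 + 269 @ $25.00 = $15,479.75
Ending inventory: 190 @ $23.75 + 160 @ $25.25 + 274 @ $28.05 + 53 @ $25.00 = $17,563.20

Ending inventory = $17,563.20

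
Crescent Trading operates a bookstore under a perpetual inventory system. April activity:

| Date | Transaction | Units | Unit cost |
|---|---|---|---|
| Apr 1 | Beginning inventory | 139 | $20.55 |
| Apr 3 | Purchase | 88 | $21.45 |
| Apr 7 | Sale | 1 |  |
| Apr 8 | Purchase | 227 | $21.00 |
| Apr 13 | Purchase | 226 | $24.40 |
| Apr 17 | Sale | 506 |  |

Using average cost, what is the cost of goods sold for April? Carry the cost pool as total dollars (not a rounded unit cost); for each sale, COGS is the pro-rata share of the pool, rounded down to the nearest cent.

After Apr 1: 139 on hand, pool $2,856.45 (≈ $20.5500 each)
After Apr 3: 227 on hand, pool $4,744.05 (≈ $20.8989 each)
Apr 7, sell 1: 1/227 × $4,744.05 → $20.89
After Apr 8: 453 on hand, pool $9,490.16 (≈ $20.9496 each)
After Apr 13: 679 on hand, pool $15,004.56 (≈ $22.0980 each)
Apr 17, sell 506: 506/679 × $15,004.56 → $11,181.60
Total COGS = $20.89 + $11,181.60 = $11,202.49
Ending inventory (cost pool remaining) = $3,822.96
Check: goods available $15,025.45 = COGS $11,202.49 + ending $3,822.96

COGS = $11,202.49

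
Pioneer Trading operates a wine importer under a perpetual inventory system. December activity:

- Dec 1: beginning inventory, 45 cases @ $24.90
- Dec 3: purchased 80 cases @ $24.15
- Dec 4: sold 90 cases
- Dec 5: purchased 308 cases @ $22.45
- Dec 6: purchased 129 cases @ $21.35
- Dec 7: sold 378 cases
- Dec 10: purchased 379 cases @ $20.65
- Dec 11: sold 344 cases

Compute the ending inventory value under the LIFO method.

Dec 4, 90 sold [LIFO — newest first]: 80 @ $24.15 + 10 @ $24.90 = $2,181.00
Dec 7, 378 sold [LIFO — newest first]: 129 @ $21.35 + 249 @ $22.45 = $8,344.20
Dec 11, 344 sold [LIFO — newest first]: 344 @ $20.65 = $7,103.60
Total COGS = $2,181.00 + $8,344.20 + $7,103.60 = $17,628.80
Ending inventory: 35 @ $24.90 + 59 @ $22.45 + 35 @ $20.65 = $2,918.80

Ending inventory = $2,918.80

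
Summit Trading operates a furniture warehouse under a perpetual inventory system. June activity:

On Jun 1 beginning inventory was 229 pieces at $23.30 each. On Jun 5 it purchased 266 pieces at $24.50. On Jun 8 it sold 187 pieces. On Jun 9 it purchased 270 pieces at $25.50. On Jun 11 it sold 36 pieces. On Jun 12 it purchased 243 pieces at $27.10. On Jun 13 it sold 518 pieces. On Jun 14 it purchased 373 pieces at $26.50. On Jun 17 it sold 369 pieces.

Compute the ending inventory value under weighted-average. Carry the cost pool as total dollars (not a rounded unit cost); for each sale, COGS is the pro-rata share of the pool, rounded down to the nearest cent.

After Jun 1: 229 on hand, pool $5,335.70 (≈ $23.3000 each)
After Jun 5: 495 on hand, pool $11,852.70 (≈ $23.9448 each)
Jun 8, sell 187: 187/495 × $11,852.70 → $4,477.68
After Jun 9: 578 on hand, pool $14,260.02 (≈ $24.6713 each)
Jun 11, sell 36: 36/578 × $14,260.02 → $888.16
After Jun 12: 785 on hand, pool $19,957.16 (≈ $25.4231 each)
Jun 13, sell 518: 518/785 × $19,957.16 → $13,169.18
After Jun 14: 640 on hand, pool $16,672.48 (≈ $26.0507 each)
Jun 17, sell 369: 369/640 × $16,672.48 → $9,612.72
Total COGS = $4,477.68 + $888.16 + $13,169.18 + $9,612.72 = $28,147.74
Ending inventory (cost pool remaining) = $7,059.76

Ending inventory = $7,059.76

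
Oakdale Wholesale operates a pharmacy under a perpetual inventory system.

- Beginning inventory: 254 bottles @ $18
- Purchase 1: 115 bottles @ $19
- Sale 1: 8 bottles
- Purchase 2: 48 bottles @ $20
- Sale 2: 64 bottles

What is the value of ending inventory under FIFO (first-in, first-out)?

Sale 1 (8) [FIFO — oldest first]: 8 @ $18 = $144
Sale 2 (64) [FIFO — oldest first]: 64 @ $18 = $1,152
Total COGS = $144 + $1,152 = $1,296
Ending inventory: 182 @ $18 + 115 @ $19 + 48 @ $20 = $6,421
Check: goods available $7,717 = COGS $1,296 + ending $6,421

Ending inventory = $6,421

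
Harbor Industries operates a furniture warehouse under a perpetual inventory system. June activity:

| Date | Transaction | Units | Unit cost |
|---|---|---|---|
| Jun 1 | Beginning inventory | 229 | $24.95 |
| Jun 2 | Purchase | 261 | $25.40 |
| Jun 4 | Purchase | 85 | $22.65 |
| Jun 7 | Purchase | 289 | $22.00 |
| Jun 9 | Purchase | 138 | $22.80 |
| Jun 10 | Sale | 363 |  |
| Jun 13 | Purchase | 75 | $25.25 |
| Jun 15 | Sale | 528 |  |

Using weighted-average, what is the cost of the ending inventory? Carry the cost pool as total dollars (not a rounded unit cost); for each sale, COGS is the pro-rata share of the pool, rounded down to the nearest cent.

Ending inventory = $4,442.68

After Jun 1: 229 on hand, pool $5,713.55 (≈ $24.9500 each)
After Jun 2: 490 on hand, pool $12,342.95 (≈ $25.1897 each)
After Jun 4: 575 on hand, pool $14,268.20 (≈ $24.8143 each)
After Jun 7: 864 on hand, pool $20,626.20 (≈ $23.8729 each)
After Jun 9: 1002 on hand, pool $23,772.60 (≈ $23.7251 each)
Jun 10, sell 363: 363/1002 × $23,772.60 → $8,612.22
After Jun 13: 714 on hand, pool $17,054.13 (≈ $23.8853 each)
Jun 15, sell 528: 528/714 × $17,054.13 → $12,611.45
Total COGS = $8,612.22 + $12,611.45 = $21,223.67
Ending inventory (cost pool remaining) = $4,442.68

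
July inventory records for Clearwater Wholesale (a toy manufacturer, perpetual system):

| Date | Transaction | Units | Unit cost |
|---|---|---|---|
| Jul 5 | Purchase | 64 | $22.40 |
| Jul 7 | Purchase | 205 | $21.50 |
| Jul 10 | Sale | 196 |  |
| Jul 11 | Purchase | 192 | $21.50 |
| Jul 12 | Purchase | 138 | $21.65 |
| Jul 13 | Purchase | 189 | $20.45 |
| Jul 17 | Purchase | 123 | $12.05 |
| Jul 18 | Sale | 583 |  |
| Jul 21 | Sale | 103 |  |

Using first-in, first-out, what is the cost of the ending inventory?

Ending inventory = $349.45

Jul 10, 196 sold [FIFO — oldest first]: 64 @ $22.40 + 132 @ $21.50 = $4,271.60
Jul 18, 583 sold [FIFO — oldest first]: 73 @ $21.50 + 192 @ $21.50 + 138 @ $21.65 + 180 @ $20.45 = $12,366.20
Jul 21, 103 sold [FIFO — oldest first]: 9 @ $20.45 + 94 @ $12.05 = $1,316.75
Total COGS = $4,271.60 + $12,366.20 + $1,316.75 = $17,954.55
Ending inventory: 29 @ $12.05 = $349.45
Check: goods available $18,304.00 = COGS $17,954.55 + ending $349.45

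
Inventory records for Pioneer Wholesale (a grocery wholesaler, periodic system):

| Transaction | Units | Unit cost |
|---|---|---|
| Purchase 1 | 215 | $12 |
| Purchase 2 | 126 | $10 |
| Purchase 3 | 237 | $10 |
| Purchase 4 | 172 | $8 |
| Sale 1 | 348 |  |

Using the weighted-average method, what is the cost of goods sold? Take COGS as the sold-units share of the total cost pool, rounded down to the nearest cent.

COGS = $3,519.90

Sale 1, sell 348: 348/750 × $7,586.00 → $3,519.90
Ending inventory (cost pool remaining) = $4,066.10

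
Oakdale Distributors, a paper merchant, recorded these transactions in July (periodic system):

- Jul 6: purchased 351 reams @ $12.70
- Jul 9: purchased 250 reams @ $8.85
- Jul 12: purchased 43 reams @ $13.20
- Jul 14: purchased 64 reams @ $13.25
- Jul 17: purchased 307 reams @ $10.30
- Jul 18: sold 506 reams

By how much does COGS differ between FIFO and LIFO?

FIFO COGS: 351 @ $12.70 + 155 @ $8.85 = $5,829.45
LIFO COGS: 307 @ $10.30 + 64 @ $13.25 + 43 @ $13.20 + 92 @ $8.85 = $5,391.90
Difference = |$5,829.45 − $5,391.90| = $437.55

$437.55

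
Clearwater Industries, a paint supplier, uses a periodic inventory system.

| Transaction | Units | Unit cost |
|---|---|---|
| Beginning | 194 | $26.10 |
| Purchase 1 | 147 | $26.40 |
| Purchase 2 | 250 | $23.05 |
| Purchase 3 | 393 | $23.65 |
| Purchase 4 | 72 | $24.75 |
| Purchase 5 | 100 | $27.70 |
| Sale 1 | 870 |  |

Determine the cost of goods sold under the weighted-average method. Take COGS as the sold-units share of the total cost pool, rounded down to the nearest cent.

COGS = $21,488.96

Sale 1, sell 870: 870/1156 × $28,553.15 → $21,488.96
Ending inventory (cost pool remaining) = $7,064.19
Check: goods available $28,553.15 = COGS $21,488.96 + ending $7,064.19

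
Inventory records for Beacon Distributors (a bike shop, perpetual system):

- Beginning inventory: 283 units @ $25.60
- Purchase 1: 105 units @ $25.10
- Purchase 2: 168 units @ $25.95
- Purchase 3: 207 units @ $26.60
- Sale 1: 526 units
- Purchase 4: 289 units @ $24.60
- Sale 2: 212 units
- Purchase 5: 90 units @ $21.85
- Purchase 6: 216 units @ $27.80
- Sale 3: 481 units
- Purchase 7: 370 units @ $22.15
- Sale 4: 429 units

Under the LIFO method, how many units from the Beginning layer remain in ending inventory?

Sale 1 (526) [LIFO — newest first]: 207 @ $26.60 + 168 @ $25.95 + 105 @ $25.10 + 46 @ $25.60 = $13,678.90
Sale 2 (212) [LIFO — newest first]: 212 @ $24.60 = $5,215.20
Sale 3 (481) [LIFO — newest first]: 216 @ $27.80 + 90 @ $21.85 + 77 @ $24.60 + 98 @ $25.60 = $12,374.30
Sale 4 (429) [LIFO — newest first]: 370 @ $22.15 + 59 @ $25.60 = $9,705.90
Total COGS = $13,678.90 + $5,215.20 + $12,374.30 + $9,705.90 = $40,974.30
Ending inventory: 80 @ $25.60 = $2,048.00

80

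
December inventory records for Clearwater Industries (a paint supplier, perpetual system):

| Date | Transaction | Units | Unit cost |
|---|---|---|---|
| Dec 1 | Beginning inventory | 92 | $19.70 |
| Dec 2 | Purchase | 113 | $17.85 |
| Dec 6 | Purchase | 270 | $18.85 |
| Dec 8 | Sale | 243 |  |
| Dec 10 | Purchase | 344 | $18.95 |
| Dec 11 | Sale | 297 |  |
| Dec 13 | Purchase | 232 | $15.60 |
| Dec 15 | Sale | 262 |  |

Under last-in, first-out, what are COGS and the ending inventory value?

Dec 8, 243 sold [LIFO — newest first]: 243 @ $18.85 = $4,580.55
Dec 11, 297 sold [LIFO — newest first]: 297 @ $18.95 = $5,628.15
Dec 15, 262 sold [LIFO — newest first]: 232 @ $15.60 + 30 @ $18.95 = $4,187.70
Total COGS = $4,580.55 + $5,628.15 + $4,187.70 = $14,396.40
Ending inventory: 92 @ $19.70 + 113 @ $17.85 + 27 @ $18.85 + 17 @ $18.95 = $4,660.55

COGS = $14,396.40; ending inventory = $4,660.55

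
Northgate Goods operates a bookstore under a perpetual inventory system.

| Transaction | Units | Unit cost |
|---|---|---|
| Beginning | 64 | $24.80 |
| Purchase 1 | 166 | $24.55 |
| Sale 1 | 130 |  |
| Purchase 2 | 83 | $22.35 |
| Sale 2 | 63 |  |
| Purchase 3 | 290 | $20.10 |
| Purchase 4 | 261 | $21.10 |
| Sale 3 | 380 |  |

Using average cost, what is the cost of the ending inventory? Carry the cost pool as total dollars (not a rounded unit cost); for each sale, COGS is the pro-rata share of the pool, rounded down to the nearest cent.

After Beginning: 64 on hand, pool $1,587.20 (≈ $24.8000 each)
After Purchase 1: 230 on hand, pool $5,662.50 (≈ $24.6196 each)
Sale 1, sell 130: 130/230 × $5,662.50 → $3,200.54
After Purchase 2: 183 on hand, pool $4,317.01 (≈ $23.5902 each)
Sale 2, sell 63: 63/183 × $4,317.01 → $1,486.18
After Purchase 3: 410 on hand, pool $8,659.83 (≈ $21.1215 each)
After Purchase 4: 671 on hand, pool $14,166.93 (≈ $21.1132 each)
Sale 3, sell 380: 380/671 × $14,166.93 → $8,023.00
Total COGS = $3,200.54 + $1,486.18 + $8,023.00 = $12,709.72
Ending inventory (cost pool remaining) = $6,143.93

Ending inventory = $6,143.93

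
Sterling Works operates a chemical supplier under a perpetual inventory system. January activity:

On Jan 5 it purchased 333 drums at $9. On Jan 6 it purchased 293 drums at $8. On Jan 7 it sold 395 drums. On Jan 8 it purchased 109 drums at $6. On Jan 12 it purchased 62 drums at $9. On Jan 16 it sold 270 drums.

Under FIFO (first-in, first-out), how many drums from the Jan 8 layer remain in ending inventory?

Jan 7, 395 sold [FIFO — oldest first]: 333 @ $9 + 62 @ $8 = $3,493
Jan 16, 270 sold [FIFO — oldest first]: 231 @ $8 + 39 @ $6 = $2,082
Total COGS = $3,493 + $2,082 = $5,575
Ending inventory: 70 @ $6 + 62 @ $9 = $978
Check: goods available $6,553 = COGS $5,575 + ending $978

70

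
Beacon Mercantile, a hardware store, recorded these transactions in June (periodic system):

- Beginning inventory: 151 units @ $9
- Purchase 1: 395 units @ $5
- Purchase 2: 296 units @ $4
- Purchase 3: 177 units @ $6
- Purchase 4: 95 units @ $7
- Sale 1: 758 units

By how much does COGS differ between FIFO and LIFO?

$321

FIFO COGS: 151 @ $9 + 395 @ $5 + 212 @ $4 = $4,182
LIFO COGS: 95 @ $7 + 177 @ $6 + 296 @ $4 + 190 @ $5 = $3,861
Difference = |$4,182 − $3,861| = $321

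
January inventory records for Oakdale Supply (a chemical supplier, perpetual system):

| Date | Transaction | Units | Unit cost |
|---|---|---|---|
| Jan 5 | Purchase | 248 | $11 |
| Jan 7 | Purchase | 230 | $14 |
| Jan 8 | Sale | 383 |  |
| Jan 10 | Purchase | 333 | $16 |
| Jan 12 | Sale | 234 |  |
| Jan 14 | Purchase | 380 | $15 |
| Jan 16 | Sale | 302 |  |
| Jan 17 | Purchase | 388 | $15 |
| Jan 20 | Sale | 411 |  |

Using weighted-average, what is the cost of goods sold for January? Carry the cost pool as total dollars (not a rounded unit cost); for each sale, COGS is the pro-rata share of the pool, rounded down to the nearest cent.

COGS = $19,053.69

After Jan 5: 248 on hand, pool $2,728.00 (≈ $11.0000 each)
After Jan 7: 478 on hand, pool $5,948.00 (≈ $12.4435 each)
Jan 8, sell 383: 383/478 × $5,948.00 → $4,765.86
After Jan 10: 428 on hand, pool $6,510.14 (≈ $15.2106 each)
Jan 12, sell 234: 234/428 × $6,510.14 → $3,559.28
After Jan 14: 574 on hand, pool $8,650.86 (≈ $15.0712 each)
Jan 16, sell 302: 302/574 × $8,650.86 → $4,551.49
After Jan 17: 660 on hand, pool $9,919.37 (≈ $15.0293 each)
Jan 20, sell 411: 411/660 × $9,919.37 → $6,177.06
Total COGS = $4,765.86 + $3,559.28 + $4,551.49 + $6,177.06 = $19,053.69
Ending inventory (cost pool remaining) = $3,742.31
Check: goods available $22,796.00 = COGS $19,053.69 + ending $3,742.31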